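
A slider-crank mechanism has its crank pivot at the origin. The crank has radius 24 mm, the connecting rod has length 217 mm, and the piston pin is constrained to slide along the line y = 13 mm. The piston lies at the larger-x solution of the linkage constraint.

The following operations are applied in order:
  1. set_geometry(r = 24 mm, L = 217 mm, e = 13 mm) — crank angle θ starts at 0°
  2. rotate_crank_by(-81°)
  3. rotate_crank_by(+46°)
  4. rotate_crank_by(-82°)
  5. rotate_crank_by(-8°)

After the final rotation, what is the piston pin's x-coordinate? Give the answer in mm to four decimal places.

set_geometry: r = 24 mm, L = 217 mm, e = 13 mm; θ ← 0°
rotate_crank_by(-81°): θ ← 0° -81° = -81°
rotate_crank_by(+46°): θ ← -81° +46° = -35°
rotate_crank_by(-82°): θ ← -35° -82° = -117°
rotate_crank_by(-8°): θ ← -117° -8° = -125°
crank pin P = (r cos θ, r sin θ) = (-13.765834, -19.659649)
h = r sin θ − e = -19.659649 − 13 = -32.659649
x = r cos θ + √(L² − h²) = -13.765834 + √(47089.0 − 1066.6527) = -13.765834 + 214.528197 = 200.762363

200.7624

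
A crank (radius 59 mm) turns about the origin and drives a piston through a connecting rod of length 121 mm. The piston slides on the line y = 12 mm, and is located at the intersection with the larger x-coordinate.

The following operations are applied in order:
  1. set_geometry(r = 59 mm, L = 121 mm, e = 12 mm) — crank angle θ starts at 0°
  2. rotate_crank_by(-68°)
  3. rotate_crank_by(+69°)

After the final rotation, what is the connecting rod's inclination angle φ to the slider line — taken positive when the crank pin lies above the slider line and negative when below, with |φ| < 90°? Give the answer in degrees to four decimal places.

set_geometry: r = 59 mm, L = 121 mm, e = 12 mm; θ ← 0°
rotate_crank_by(-68°): θ ← 0° -68° = -68°
rotate_crank_by(+69°): θ ← -68° +69° = 1°
crank pin P = (r cos θ, r sin θ) = (58.991014, 1.029692)
h = r sin θ − e = 1.029692 − 12 = -10.970308
sin φ = h / L = -10.970308 / 121 = -0.09066370
φ = arcsin(-0.09066370) = -5.201791°

-5.2018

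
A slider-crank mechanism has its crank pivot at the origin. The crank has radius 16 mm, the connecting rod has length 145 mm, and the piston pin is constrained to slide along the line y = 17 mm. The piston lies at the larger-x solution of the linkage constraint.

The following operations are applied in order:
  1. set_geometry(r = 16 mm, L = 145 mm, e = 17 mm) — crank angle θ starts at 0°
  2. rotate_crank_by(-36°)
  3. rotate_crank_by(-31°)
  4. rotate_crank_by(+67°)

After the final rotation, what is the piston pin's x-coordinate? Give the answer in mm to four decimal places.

160.0000

set_geometry: r = 16 mm, L = 145 mm, e = 17 mm; θ ← 0°
rotate_crank_by(-36°): θ ← 0° -36° = -36°
rotate_crank_by(-31°): θ ← -36° -31° = -67°
rotate_crank_by(+67°): θ ← -67° +67° = 0°
crank pin P = (r cos θ, r sin θ) = (16.000000, 0.000000)
h = r sin θ − e = 0.000000 − 17 = -17.000000
x = r cos θ + √(L² − h²) = 16.000000 + √(21025.0 − 289.0000) = 16.000000 + 144.000000 = 160.000000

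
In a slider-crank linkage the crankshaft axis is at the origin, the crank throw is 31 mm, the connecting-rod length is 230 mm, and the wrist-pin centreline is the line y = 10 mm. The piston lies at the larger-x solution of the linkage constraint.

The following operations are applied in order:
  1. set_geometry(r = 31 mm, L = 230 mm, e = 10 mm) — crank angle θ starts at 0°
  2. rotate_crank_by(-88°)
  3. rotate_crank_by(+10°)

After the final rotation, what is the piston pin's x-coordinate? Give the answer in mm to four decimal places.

232.8831

set_geometry: r = 31 mm, L = 230 mm, e = 10 mm; θ ← 0°
rotate_crank_by(-88°): θ ← 0° -88° = -88°
rotate_crank_by(+10°): θ ← -88° +10° = -78°
crank pin P = (r cos θ, r sin θ) = (6.445262, -30.322576)
h = r sin θ − e = -30.322576 − 10 = -40.322576
x = r cos θ + √(L² − h²) = 6.445262 + √(52900.0 − 1625.9101) = 6.445262 + 226.437828 = 232.883090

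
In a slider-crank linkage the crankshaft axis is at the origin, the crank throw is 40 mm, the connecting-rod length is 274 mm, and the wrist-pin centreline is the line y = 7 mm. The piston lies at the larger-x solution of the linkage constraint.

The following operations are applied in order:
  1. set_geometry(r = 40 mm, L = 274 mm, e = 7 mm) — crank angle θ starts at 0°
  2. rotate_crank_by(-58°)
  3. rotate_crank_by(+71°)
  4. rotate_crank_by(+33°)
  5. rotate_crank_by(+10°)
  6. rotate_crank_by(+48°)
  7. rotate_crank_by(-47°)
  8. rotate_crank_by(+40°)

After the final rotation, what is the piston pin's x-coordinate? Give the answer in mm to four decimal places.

set_geometry: r = 40 mm, L = 274 mm, e = 7 mm; θ ← 0°
rotate_crank_by(-58°): θ ← 0° -58° = -58°
rotate_crank_by(+71°): θ ← -58° +71° = 13°
rotate_crank_by(+33°): θ ← 13° +33° = 46°
rotate_crank_by(+10°): θ ← 46° +10° = 56°
rotate_crank_by(+48°): θ ← 56° +48° = 104°
rotate_crank_by(-47°): θ ← 104° -47° = 57°
rotate_crank_by(+40°): θ ← 57° +40° = 97°
crank pin P = (r cos θ, r sin θ) = (-4.874774, 39.701846)
h = r sin θ − e = 39.701846 − 7 = 32.701846
x = r cos θ + √(L² − h²) = -4.874774 + √(75076.0 − 1069.4107) = -4.874774 + 272.041521 = 267.166747

267.1667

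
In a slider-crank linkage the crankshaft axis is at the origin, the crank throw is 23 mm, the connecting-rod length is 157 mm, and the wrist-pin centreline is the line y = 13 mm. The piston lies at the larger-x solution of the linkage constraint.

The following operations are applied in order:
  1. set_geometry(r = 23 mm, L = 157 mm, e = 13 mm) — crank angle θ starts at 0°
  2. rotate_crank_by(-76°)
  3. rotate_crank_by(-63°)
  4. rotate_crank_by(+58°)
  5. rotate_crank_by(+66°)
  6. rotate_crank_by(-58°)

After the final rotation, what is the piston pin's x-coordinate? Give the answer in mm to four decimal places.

set_geometry: r = 23 mm, L = 157 mm, e = 13 mm; θ ← 0°
rotate_crank_by(-76°): θ ← 0° -76° = -76°
rotate_crank_by(-63°): θ ← -76° -63° = -139°
rotate_crank_by(+58°): θ ← -139° +58° = -81°
rotate_crank_by(+66°): θ ← -81° +66° = -15°
rotate_crank_by(-58°): θ ← -15° -58° = -73°
crank pin P = (r cos θ, r sin θ) = (6.724549, -21.995009)
h = r sin θ − e = -21.995009 − 13 = -34.995009
x = r cos θ + √(L² − h²) = 6.724549 + √(24649.0 − 1224.6507) = 6.724549 + 153.050153 = 159.774702

159.7747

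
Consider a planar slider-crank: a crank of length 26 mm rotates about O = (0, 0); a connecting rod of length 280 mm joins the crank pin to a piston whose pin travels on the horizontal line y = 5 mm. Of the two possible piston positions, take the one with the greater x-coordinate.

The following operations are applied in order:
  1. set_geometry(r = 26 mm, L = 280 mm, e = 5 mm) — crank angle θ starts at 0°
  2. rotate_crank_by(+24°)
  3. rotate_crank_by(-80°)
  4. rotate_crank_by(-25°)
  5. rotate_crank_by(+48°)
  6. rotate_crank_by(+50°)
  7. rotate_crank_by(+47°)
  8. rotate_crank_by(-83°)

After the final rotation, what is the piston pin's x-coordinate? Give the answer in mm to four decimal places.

304.2595

set_geometry: r = 26 mm, L = 280 mm, e = 5 mm; θ ← 0°
rotate_crank_by(+24°): θ ← 0° +24° = 24°
rotate_crank_by(-80°): θ ← 24° -80° = -56°
rotate_crank_by(-25°): θ ← -56° -25° = -81°
rotate_crank_by(+48°): θ ← -81° +48° = -33°
rotate_crank_by(+50°): θ ← -33° +50° = 17°
rotate_crank_by(+47°): θ ← 17° +47° = 64°
rotate_crank_by(-83°): θ ← 64° -83° = -19°
crank pin P = (r cos θ, r sin θ) = (24.583483, -8.464772)
h = r sin θ − e = -8.464772 − 5 = -13.464772
x = r cos θ + √(L² − h²) = 24.583483 + √(78400.0 − 181.3001) = 24.583483 + 279.676062 = 304.259545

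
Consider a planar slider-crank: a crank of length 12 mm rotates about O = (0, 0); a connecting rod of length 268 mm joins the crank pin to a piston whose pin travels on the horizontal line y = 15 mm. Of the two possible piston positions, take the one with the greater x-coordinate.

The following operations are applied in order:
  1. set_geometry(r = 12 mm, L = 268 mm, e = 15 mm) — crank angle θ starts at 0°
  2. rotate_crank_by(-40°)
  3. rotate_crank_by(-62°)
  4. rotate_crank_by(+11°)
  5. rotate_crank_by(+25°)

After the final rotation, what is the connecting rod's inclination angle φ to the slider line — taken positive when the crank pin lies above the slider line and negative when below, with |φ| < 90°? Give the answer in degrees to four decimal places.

set_geometry: r = 12 mm, L = 268 mm, e = 15 mm; θ ← 0°
rotate_crank_by(-40°): θ ← 0° -40° = -40°
rotate_crank_by(-62°): θ ← -40° -62° = -102°
rotate_crank_by(+11°): θ ← -102° +11° = -91°
rotate_crank_by(+25°): θ ← -91° +25° = -66°
crank pin P = (r cos θ, r sin θ) = (4.880840, -10.962545)
h = r sin θ − e = -10.962545 − 15 = -25.962545
sin φ = h / L = -25.962545 / 268 = -0.09687517
φ = arcsin(-0.09687517) = -5.559257°

-5.5593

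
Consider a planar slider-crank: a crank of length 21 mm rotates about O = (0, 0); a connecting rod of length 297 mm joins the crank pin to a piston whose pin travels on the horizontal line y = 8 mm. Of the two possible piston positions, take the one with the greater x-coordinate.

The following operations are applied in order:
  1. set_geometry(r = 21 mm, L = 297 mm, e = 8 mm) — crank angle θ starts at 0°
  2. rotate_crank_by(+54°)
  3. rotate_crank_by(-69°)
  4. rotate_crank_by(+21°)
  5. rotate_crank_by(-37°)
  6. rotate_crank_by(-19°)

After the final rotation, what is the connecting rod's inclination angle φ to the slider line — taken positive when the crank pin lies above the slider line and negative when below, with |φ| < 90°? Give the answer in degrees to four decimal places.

set_geometry: r = 21 mm, L = 297 mm, e = 8 mm; θ ← 0°
rotate_crank_by(+54°): θ ← 0° +54° = 54°
rotate_crank_by(-69°): θ ← 54° -69° = -15°
rotate_crank_by(+21°): θ ← -15° +21° = 6°
rotate_crank_by(-37°): θ ← 6° -37° = -31°
rotate_crank_by(-19°): θ ← -31° -19° = -50°
crank pin P = (r cos θ, r sin θ) = (13.498540, -16.086933)
h = r sin θ − e = -16.086933 − 8 = -24.086933
sin φ = h / L = -24.086933 / 297 = -0.08110079
φ = arcsin(-0.08110079) = -4.651842°

-4.6518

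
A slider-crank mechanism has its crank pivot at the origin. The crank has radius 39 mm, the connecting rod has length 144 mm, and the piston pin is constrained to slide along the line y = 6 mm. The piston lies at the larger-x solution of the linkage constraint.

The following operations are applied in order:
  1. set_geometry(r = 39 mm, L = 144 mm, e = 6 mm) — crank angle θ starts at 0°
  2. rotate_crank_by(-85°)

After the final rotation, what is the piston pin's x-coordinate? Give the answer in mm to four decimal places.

140.2360

set_geometry: r = 39 mm, L = 144 mm, e = 6 mm; θ ← 0°
rotate_crank_by(-85°): θ ← 0° -85° = -85°
crank pin P = (r cos θ, r sin θ) = (3.399074, -38.851593)
h = r sin θ − e = -38.851593 − 6 = -44.851593
x = r cos θ + √(L² − h²) = 3.399074 + √(20736.0 − 2011.6654) = 3.399074 + 136.836890 = 140.235964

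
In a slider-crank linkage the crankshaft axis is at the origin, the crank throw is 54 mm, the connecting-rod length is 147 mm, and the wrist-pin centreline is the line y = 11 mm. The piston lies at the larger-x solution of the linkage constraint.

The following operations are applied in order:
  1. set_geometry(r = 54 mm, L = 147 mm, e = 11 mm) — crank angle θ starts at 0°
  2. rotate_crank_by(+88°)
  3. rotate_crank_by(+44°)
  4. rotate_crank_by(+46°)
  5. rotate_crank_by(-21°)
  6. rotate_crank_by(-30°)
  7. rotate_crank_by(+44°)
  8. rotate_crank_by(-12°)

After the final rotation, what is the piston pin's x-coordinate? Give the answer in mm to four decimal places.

96.3492

set_geometry: r = 54 mm, L = 147 mm, e = 11 mm; θ ← 0°
rotate_crank_by(+88°): θ ← 0° +88° = 88°
rotate_crank_by(+44°): θ ← 88° +44° = 132°
rotate_crank_by(+46°): θ ← 132° +46° = 178°
rotate_crank_by(-21°): θ ← 178° -21° = 157°
rotate_crank_by(-30°): θ ← 157° -30° = 127°
rotate_crank_by(+44°): θ ← 127° +44° = 171°
rotate_crank_by(-12°): θ ← 171° -12° = 159°
crank pin P = (r cos θ, r sin θ) = (-50.413343, 19.351869)
h = r sin θ − e = 19.351869 − 11 = 8.351869
x = r cos θ + √(L² − h²) = -50.413343 + √(21609.0 − 69.7537) = -50.413343 + 146.762551 = 96.349208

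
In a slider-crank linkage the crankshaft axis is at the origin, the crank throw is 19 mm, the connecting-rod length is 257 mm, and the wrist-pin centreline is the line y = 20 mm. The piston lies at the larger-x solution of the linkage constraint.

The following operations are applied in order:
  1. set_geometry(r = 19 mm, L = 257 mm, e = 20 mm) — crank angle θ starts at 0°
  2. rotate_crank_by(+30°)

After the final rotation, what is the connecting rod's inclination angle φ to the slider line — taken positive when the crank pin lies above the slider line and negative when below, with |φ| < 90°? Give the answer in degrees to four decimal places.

-2.3415

set_geometry: r = 19 mm, L = 257 mm, e = 20 mm; θ ← 0°
rotate_crank_by(+30°): θ ← 0° +30° = 30°
crank pin P = (r cos θ, r sin θ) = (16.454483, 9.500000)
h = r sin θ − e = 9.500000 − 20 = -10.500000
sin φ = h / L = -10.500000 / 257 = -0.04085603
φ = arcsin(-0.04085603) = -2.341530°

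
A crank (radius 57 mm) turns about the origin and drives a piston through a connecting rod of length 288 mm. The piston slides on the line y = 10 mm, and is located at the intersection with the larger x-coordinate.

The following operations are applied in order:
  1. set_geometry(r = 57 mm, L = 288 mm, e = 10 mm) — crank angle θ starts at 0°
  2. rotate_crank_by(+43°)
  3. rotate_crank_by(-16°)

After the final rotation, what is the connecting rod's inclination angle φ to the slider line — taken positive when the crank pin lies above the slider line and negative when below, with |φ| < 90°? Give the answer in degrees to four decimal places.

set_geometry: r = 57 mm, L = 288 mm, e = 10 mm; θ ← 0°
rotate_crank_by(+43°): θ ← 0° +43° = 43°
rotate_crank_by(-16°): θ ← 43° -16° = 27°
crank pin P = (r cos θ, r sin θ) = (50.787372, 25.877458)
h = r sin θ − e = 25.877458 − 10 = 15.877458
sin φ = h / L = 15.877458 / 288 = 0.05513006
φ = arcsin(0.05513006) = 3.160322°

3.1603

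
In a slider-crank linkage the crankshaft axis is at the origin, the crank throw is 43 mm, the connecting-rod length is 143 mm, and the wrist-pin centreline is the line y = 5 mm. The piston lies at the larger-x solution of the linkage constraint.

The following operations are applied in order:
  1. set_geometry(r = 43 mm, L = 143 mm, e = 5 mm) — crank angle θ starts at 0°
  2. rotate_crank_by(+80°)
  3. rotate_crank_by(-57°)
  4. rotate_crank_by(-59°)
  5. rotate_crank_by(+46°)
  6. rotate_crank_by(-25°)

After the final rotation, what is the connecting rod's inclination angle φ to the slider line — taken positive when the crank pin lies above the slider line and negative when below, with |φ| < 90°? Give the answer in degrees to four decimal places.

-6.4763

set_geometry: r = 43 mm, L = 143 mm, e = 5 mm; θ ← 0°
rotate_crank_by(+80°): θ ← 0° +80° = 80°
rotate_crank_by(-57°): θ ← 80° -57° = 23°
rotate_crank_by(-59°): θ ← 23° -59° = -36°
rotate_crank_by(+46°): θ ← -36° +46° = 10°
rotate_crank_by(-25°): θ ← 10° -25° = -15°
crank pin P = (r cos θ, r sin θ) = (41.534811, -11.129219)
h = r sin θ − e = -11.129219 − 5 = -16.129219
sin φ = h / L = -16.129219 / 143 = -0.11279174
φ = arcsin(-0.11279174) = -6.476272°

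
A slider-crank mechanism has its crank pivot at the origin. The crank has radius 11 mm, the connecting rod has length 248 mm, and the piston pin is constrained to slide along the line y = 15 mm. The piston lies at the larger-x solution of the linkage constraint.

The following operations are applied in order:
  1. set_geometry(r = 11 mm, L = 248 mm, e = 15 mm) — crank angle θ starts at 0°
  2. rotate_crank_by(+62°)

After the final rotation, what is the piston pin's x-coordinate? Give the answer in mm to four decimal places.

253.1078

set_geometry: r = 11 mm, L = 248 mm, e = 15 mm; θ ← 0°
rotate_crank_by(+62°): θ ← 0° +62° = 62°
crank pin P = (r cos θ, r sin θ) = (5.164187, 9.712424)
h = r sin θ − e = 9.712424 − 15 = -5.287576
x = r cos θ + √(L² − h²) = 5.164187 + √(61504.0 − 27.9585) = 5.164187 + 247.943626 = 253.107813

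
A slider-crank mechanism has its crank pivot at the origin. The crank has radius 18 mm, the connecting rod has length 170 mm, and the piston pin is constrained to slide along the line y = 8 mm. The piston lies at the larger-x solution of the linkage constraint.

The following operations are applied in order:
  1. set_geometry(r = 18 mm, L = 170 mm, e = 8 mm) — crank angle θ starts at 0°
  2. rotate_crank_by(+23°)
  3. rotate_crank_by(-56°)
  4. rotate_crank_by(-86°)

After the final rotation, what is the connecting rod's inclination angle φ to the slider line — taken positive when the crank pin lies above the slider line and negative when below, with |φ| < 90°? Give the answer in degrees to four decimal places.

set_geometry: r = 18 mm, L = 170 mm, e = 8 mm; θ ← 0°
rotate_crank_by(+23°): θ ← 0° +23° = 23°
rotate_crank_by(-56°): θ ← 23° -56° = -33°
rotate_crank_by(-86°): θ ← -33° -86° = -119°
crank pin P = (r cos θ, r sin θ) = (-8.726573, -15.743155)
h = r sin θ − e = -15.743155 − 8 = -23.743155
sin φ = h / L = -23.743155 / 170 = -0.13966562
φ = arcsin(-0.13966562) = -8.028497°

-8.0285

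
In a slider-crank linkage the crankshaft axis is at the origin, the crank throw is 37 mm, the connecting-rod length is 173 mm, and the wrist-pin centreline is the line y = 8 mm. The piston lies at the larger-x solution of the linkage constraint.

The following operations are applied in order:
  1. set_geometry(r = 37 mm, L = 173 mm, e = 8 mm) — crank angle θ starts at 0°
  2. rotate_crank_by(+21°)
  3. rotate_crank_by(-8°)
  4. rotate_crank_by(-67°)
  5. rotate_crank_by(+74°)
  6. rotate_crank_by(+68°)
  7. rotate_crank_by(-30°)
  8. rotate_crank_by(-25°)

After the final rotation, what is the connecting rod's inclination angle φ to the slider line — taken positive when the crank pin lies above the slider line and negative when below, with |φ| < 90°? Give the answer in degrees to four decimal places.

4.0278

set_geometry: r = 37 mm, L = 173 mm, e = 8 mm; θ ← 0°
rotate_crank_by(+21°): θ ← 0° +21° = 21°
rotate_crank_by(-8°): θ ← 21° -8° = 13°
rotate_crank_by(-67°): θ ← 13° -67° = -54°
rotate_crank_by(+74°): θ ← -54° +74° = 20°
rotate_crank_by(+68°): θ ← 20° +68° = 88°
rotate_crank_by(-30°): θ ← 88° -30° = 58°
rotate_crank_by(-25°): θ ← 58° -25° = 33°
crank pin P = (r cos θ, r sin θ) = (31.030811, 20.151644)
h = r sin θ − e = 20.151644 − 8 = 12.151644
sin φ = h / L = 12.151644 / 173 = 0.07024072
φ = arcsin(0.07024072) = 4.027813°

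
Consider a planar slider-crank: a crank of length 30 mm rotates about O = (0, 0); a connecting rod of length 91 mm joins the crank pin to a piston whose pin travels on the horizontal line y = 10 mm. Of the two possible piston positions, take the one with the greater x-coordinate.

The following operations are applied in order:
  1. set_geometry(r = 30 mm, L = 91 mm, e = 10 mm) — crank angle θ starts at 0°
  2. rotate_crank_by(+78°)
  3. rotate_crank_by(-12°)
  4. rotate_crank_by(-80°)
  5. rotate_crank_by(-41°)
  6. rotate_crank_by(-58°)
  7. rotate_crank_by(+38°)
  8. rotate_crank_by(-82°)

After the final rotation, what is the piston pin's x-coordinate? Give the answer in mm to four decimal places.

60.7543

set_geometry: r = 30 mm, L = 91 mm, e = 10 mm; θ ← 0°
rotate_crank_by(+78°): θ ← 0° +78° = 78°
rotate_crank_by(-12°): θ ← 78° -12° = 66°
rotate_crank_by(-80°): θ ← 66° -80° = -14°
rotate_crank_by(-41°): θ ← -14° -41° = -55°
rotate_crank_by(-58°): θ ← -55° -58° = -113°
rotate_crank_by(+38°): θ ← -113° +38° = -75°
rotate_crank_by(-82°): θ ← -75° -82° = -157°
crank pin P = (r cos θ, r sin θ) = (-27.615146, -11.721934)
h = r sin θ − e = -11.721934 − 10 = -21.721934
x = r cos θ + √(L² − h²) = -27.615146 + √(8281.0 − 471.8424) = -27.615146 + 88.369438 = 60.754292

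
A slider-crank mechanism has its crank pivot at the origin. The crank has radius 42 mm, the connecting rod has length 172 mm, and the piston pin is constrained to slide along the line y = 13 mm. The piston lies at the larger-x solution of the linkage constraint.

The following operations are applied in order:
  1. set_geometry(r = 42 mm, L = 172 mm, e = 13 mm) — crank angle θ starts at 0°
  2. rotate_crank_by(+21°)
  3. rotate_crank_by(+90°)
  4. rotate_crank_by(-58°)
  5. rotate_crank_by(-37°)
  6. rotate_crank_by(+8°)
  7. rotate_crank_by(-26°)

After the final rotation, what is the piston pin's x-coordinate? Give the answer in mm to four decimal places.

213.3650

set_geometry: r = 42 mm, L = 172 mm, e = 13 mm; θ ← 0°
rotate_crank_by(+21°): θ ← 0° +21° = 21°
rotate_crank_by(+90°): θ ← 21° +90° = 111°
rotate_crank_by(-58°): θ ← 111° -58° = 53°
rotate_crank_by(-37°): θ ← 53° -37° = 16°
rotate_crank_by(+8°): θ ← 16° +8° = 24°
rotate_crank_by(-26°): θ ← 24° -26° = -2°
crank pin P = (r cos θ, r sin θ) = (41.974415, -1.465779)
h = r sin θ − e = -1.465779 − 13 = -14.465779
x = r cos θ + √(L² − h²) = 41.974415 + √(29584.0 − 209.2588) = 41.974415 + 171.390610 = 213.365025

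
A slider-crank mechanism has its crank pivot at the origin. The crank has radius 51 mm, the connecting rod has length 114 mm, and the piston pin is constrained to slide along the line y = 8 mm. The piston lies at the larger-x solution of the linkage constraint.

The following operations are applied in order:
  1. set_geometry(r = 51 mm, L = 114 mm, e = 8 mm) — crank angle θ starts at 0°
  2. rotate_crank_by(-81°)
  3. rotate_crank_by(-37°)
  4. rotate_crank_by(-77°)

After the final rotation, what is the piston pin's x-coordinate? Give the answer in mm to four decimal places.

set_geometry: r = 51 mm, L = 114 mm, e = 8 mm; θ ← 0°
rotate_crank_by(-81°): θ ← 0° -81° = -81°
rotate_crank_by(-37°): θ ← -81° -37° = -118°
rotate_crank_by(-77°): θ ← -118° -77° = -195°
crank pin P = (r cos θ, r sin θ) = (-49.262217, 13.199771)
h = r sin θ − e = 13.199771 − 8 = 5.199771
x = r cos θ + √(L² − h²) = -49.262217 + √(12996.0 − 27.0376) = -49.262217 + 113.881352 = 64.619135

64.6191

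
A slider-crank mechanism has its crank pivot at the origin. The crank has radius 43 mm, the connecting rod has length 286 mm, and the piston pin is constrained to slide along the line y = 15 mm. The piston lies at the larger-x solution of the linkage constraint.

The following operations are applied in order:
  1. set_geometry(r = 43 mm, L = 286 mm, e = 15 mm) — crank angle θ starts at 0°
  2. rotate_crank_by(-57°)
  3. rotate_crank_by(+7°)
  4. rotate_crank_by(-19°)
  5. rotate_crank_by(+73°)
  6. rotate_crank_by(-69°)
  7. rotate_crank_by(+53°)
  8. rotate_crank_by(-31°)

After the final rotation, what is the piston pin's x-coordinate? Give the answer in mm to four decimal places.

313.9924

set_geometry: r = 43 mm, L = 286 mm, e = 15 mm; θ ← 0°
rotate_crank_by(-57°): θ ← 0° -57° = -57°
rotate_crank_by(+7°): θ ← -57° +7° = -50°
rotate_crank_by(-19°): θ ← -50° -19° = -69°
rotate_crank_by(+73°): θ ← -69° +73° = 4°
rotate_crank_by(-69°): θ ← 4° -69° = -65°
rotate_crank_by(+53°): θ ← -65° +53° = -12°
rotate_crank_by(-31°): θ ← -12° -31° = -43°
crank pin P = (r cos θ, r sin θ) = (31.448209, -29.325929)
h = r sin θ − e = -29.325929 − 15 = -44.325929
x = r cos θ + √(L² − h²) = 31.448209 + √(81796.0 − 1964.7880) = 31.448209 + 282.544177 = 313.992386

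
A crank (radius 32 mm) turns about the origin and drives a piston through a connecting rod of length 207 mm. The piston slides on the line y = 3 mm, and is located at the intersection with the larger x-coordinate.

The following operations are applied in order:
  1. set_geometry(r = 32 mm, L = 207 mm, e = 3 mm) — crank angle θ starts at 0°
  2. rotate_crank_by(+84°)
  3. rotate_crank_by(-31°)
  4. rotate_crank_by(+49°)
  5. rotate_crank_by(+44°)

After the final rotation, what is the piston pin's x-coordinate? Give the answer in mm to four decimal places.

179.9343

set_geometry: r = 32 mm, L = 207 mm, e = 3 mm; θ ← 0°
rotate_crank_by(+84°): θ ← 0° +84° = 84°
rotate_crank_by(-31°): θ ← 84° -31° = 53°
rotate_crank_by(+49°): θ ← 53° +49° = 102°
rotate_crank_by(+44°): θ ← 102° +44° = 146°
crank pin P = (r cos θ, r sin θ) = (-26.529202, 17.894173)
h = r sin θ − e = 17.894173 − 3 = 14.894173
x = r cos θ + √(L² − h²) = -26.529202 + √(42849.0 − 221.8364) = -26.529202 + 206.463468 = 179.934266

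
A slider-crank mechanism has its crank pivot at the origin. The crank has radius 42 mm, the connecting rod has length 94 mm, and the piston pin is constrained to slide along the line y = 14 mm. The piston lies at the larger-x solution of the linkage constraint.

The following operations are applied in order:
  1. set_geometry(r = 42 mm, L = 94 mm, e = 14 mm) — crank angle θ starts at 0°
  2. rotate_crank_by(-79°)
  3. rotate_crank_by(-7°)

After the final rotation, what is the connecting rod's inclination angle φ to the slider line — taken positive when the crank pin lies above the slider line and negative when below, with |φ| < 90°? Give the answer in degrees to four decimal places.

set_geometry: r = 42 mm, L = 94 mm, e = 14 mm; θ ← 0°
rotate_crank_by(-79°): θ ← 0° -79° = -79°
rotate_crank_by(-7°): θ ← -79° -7° = -86°
crank pin P = (r cos θ, r sin θ) = (2.929772, -41.897690)
h = r sin θ − e = -41.897690 − 14 = -55.897690
sin φ = h / L = -55.897690 / 94 = -0.59465628
φ = arcsin(-0.59465628) = -36.488133°

-36.4881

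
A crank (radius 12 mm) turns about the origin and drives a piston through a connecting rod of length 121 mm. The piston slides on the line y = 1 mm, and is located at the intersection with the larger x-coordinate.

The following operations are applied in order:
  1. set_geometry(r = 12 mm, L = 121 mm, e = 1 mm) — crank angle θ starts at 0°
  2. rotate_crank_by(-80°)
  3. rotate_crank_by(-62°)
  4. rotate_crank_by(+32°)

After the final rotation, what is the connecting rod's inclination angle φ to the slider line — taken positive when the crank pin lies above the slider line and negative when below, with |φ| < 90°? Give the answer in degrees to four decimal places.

set_geometry: r = 12 mm, L = 121 mm, e = 1 mm; θ ← 0°
rotate_crank_by(-80°): θ ← 0° -80° = -80°
rotate_crank_by(-62°): θ ← -80° -62° = -142°
rotate_crank_by(+32°): θ ← -142° +32° = -110°
crank pin P = (r cos θ, r sin θ) = (-4.104242, -11.276311)
h = r sin θ − e = -11.276311 − 1 = -12.276311
sin φ = h / L = -12.276311 / 121 = -0.10145712
φ = arcsin(-0.10145712) = -5.823084°

-5.8231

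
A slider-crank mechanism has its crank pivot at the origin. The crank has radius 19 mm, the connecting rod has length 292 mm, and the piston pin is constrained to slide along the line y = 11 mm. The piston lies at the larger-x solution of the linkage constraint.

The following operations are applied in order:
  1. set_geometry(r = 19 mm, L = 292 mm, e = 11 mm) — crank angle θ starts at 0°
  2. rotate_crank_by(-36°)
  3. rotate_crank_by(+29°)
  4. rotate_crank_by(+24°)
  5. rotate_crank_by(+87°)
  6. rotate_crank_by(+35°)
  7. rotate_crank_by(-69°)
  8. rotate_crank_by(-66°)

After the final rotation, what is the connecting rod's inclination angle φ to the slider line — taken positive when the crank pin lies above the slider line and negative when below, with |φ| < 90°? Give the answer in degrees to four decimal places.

set_geometry: r = 19 mm, L = 292 mm, e = 11 mm; θ ← 0°
rotate_crank_by(-36°): θ ← 0° -36° = -36°
rotate_crank_by(+29°): θ ← -36° +29° = -7°
rotate_crank_by(+24°): θ ← -7° +24° = 17°
rotate_crank_by(+87°): θ ← 17° +87° = 104°
rotate_crank_by(+35°): θ ← 104° +35° = 139°
rotate_crank_by(-69°): θ ← 139° -69° = 70°
rotate_crank_by(-66°): θ ← 70° -66° = 4°
crank pin P = (r cos θ, r sin θ) = (18.953717, 1.325373)
h = r sin θ − e = 1.325373 − 11 = -9.674627
sin φ = h / L = -9.674627 / 292 = -0.03313228
φ = arcsin(-0.03313228) = -1.898688°

-1.8987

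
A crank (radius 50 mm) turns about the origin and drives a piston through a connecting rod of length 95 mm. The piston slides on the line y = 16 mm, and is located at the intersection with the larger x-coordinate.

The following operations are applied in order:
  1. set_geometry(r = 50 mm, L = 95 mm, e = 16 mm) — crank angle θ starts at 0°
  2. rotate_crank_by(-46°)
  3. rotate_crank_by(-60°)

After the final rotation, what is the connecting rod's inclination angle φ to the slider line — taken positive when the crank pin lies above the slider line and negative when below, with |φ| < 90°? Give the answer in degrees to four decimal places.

set_geometry: r = 50 mm, L = 95 mm, e = 16 mm; θ ← 0°
rotate_crank_by(-46°): θ ← 0° -46° = -46°
rotate_crank_by(-60°): θ ← -46° -60° = -106°
crank pin P = (r cos θ, r sin θ) = (-13.781868, -48.063085)
h = r sin θ − e = -48.063085 − 16 = -64.063085
sin φ = h / L = -64.063085 / 95 = -0.67434826
φ = arcsin(-0.67434826) = -42.403559°

-42.4036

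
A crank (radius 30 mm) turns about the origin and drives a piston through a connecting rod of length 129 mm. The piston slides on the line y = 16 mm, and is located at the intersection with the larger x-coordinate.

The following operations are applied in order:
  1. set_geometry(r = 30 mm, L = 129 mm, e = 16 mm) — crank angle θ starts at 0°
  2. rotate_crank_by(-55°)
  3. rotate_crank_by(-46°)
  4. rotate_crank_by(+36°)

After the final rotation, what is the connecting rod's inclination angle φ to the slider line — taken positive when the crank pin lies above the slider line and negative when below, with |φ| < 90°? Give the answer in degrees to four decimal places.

set_geometry: r = 30 mm, L = 129 mm, e = 16 mm; θ ← 0°
rotate_crank_by(-55°): θ ← 0° -55° = -55°
rotate_crank_by(-46°): θ ← -55° -46° = -101°
rotate_crank_by(+36°): θ ← -101° +36° = -65°
crank pin P = (r cos θ, r sin θ) = (12.678548, -27.189234)
h = r sin θ − e = -27.189234 − 16 = -43.189234
sin φ = h / L = -43.189234 / 129 = -0.33480026
φ = arcsin(-0.33480026) = -19.560392°

-19.5604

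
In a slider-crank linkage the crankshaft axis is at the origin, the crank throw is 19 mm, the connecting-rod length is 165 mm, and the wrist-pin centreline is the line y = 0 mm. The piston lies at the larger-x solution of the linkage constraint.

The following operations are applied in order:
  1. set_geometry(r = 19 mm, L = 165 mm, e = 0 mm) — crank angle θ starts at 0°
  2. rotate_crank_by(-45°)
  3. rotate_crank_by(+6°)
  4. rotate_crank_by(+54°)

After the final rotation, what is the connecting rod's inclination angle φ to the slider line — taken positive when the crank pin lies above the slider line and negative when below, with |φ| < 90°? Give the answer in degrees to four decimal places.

set_geometry: r = 19 mm, L = 165 mm, e = 0 mm; θ ← 0°
rotate_crank_by(-45°): θ ← 0° -45° = -45°
rotate_crank_by(+6°): θ ← -45° +6° = -39°
rotate_crank_by(+54°): θ ← -39° +54° = 15°
crank pin P = (r cos θ, r sin θ) = (18.352591, 4.917562)
h = r sin θ − e = 4.917562 − 0 = 4.917562
sin φ = h / L = 4.917562 / 165 = 0.02980341
φ = arcsin(0.02980341) = 1.707862°

1.7079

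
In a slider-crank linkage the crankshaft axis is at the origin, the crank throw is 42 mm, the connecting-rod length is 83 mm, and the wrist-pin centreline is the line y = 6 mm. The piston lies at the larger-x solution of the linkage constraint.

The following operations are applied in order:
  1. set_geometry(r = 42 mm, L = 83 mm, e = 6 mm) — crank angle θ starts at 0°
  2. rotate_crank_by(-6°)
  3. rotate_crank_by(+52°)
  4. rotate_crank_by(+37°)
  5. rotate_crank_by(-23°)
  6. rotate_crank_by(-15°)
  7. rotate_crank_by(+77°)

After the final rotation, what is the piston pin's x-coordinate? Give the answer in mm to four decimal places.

set_geometry: r = 42 mm, L = 83 mm, e = 6 mm; θ ← 0°
rotate_crank_by(-6°): θ ← 0° -6° = -6°
rotate_crank_by(+52°): θ ← -6° +52° = 46°
rotate_crank_by(+37°): θ ← 46° +37° = 83°
rotate_crank_by(-23°): θ ← 83° -23° = 60°
rotate_crank_by(-15°): θ ← 60° -15° = 45°
rotate_crank_by(+77°): θ ← 45° +77° = 122°
crank pin P = (r cos θ, r sin θ) = (-22.256609, 35.618020)
h = r sin θ − e = 35.618020 − 6 = 29.618020
x = r cos θ + √(L² − h²) = -22.256609 + √(6889.0 − 877.2271) = -22.256609 + 77.535623 = 55.279014

55.2790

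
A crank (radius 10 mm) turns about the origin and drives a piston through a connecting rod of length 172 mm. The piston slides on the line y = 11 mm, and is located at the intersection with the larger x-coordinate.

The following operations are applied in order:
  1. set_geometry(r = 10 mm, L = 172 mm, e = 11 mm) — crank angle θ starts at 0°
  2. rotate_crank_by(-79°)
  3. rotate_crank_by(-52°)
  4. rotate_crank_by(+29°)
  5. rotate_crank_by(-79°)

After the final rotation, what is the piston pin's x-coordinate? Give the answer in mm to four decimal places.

161.6605

set_geometry: r = 10 mm, L = 172 mm, e = 11 mm; θ ← 0°
rotate_crank_by(-79°): θ ← 0° -79° = -79°
rotate_crank_by(-52°): θ ← -79° -52° = -131°
rotate_crank_by(+29°): θ ← -131° +29° = -102°
rotate_crank_by(-79°): θ ← -102° -79° = -181°
crank pin P = (r cos θ, r sin θ) = (-9.998477, 0.174524)
h = r sin θ − e = 0.174524 − 11 = -10.825476
x = r cos θ + √(L² − h²) = -9.998477 + √(29584.0 − 117.1909) = -9.998477 + 171.658991 = 161.660514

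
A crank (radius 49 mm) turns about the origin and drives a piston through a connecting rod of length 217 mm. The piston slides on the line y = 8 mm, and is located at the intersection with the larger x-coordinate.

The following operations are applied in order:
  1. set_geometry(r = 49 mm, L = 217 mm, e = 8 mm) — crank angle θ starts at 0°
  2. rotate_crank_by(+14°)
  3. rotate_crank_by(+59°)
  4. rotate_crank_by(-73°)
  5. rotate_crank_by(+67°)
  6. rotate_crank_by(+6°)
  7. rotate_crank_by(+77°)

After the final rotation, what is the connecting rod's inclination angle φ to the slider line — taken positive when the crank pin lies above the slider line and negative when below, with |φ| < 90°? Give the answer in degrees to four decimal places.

set_geometry: r = 49 mm, L = 217 mm, e = 8 mm; θ ← 0°
rotate_crank_by(+14°): θ ← 0° +14° = 14°
rotate_crank_by(+59°): θ ← 14° +59° = 73°
rotate_crank_by(-73°): θ ← 73° -73° = 0°
rotate_crank_by(+67°): θ ← 0° +67° = 67°
rotate_crank_by(+6°): θ ← 67° +6° = 73°
rotate_crank_by(+77°): θ ← 73° +77° = 150°
crank pin P = (r cos θ, r sin θ) = (-42.435245, 24.500000)
h = r sin θ − e = 24.500000 − 8 = 16.500000
sin φ = h / L = 16.500000 / 217 = 0.07603687
φ = arcsin(0.07603687) = 4.360801°

4.3608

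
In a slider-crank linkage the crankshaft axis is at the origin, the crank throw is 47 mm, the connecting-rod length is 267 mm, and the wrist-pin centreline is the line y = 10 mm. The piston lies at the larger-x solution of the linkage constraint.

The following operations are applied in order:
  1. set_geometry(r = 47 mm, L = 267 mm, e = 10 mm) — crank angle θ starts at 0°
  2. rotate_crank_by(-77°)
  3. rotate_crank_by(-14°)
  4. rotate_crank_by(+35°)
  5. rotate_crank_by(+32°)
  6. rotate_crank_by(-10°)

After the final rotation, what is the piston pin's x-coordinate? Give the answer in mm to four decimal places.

set_geometry: r = 47 mm, L = 267 mm, e = 10 mm; θ ← 0°
rotate_crank_by(-77°): θ ← 0° -77° = -77°
rotate_crank_by(-14°): θ ← -77° -14° = -91°
rotate_crank_by(+35°): θ ← -91° +35° = -56°
rotate_crank_by(+32°): θ ← -56° +32° = -24°
rotate_crank_by(-10°): θ ← -24° -10° = -34°
crank pin P = (r cos θ, r sin θ) = (38.964766, -26.282066)
h = r sin θ − e = -26.282066 − 10 = -36.282066
x = r cos θ + √(L² − h²) = 38.964766 + √(71289.0 − 1316.3883) = 38.964766 + 264.523367 = 303.488133

303.4881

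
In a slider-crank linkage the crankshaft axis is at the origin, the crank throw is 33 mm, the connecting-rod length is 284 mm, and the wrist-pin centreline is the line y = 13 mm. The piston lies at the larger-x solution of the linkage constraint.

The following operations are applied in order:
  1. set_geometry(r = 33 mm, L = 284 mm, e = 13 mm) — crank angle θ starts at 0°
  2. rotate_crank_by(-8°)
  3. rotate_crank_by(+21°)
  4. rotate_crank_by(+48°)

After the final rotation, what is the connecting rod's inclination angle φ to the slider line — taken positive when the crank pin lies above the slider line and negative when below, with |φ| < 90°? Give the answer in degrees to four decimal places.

3.2018

set_geometry: r = 33 mm, L = 284 mm, e = 13 mm; θ ← 0°
rotate_crank_by(-8°): θ ← 0° -8° = -8°
rotate_crank_by(+21°): θ ← -8° +21° = 13°
rotate_crank_by(+48°): θ ← 13° +48° = 61°
crank pin P = (r cos θ, r sin θ) = (15.998717, 28.862450)
h = r sin θ − e = 28.862450 − 13 = 15.862450
sin φ = h / L = 15.862450 / 284 = 0.05585370
φ = arcsin(0.05585370) = 3.201847°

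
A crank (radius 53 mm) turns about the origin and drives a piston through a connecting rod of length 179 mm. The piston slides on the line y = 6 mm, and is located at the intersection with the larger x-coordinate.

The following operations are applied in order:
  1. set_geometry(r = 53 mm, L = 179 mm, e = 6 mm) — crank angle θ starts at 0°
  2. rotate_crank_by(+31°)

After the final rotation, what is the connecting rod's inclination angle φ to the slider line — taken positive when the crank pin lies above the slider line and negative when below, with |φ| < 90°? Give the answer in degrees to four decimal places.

6.8331

set_geometry: r = 53 mm, L = 179 mm, e = 6 mm; θ ← 0°
rotate_crank_by(+31°): θ ← 0° +31° = 31°
crank pin P = (r cos θ, r sin θ) = (45.429867, 27.297018)
h = r sin θ − e = 27.297018 − 6 = 21.297018
sin φ = h / L = 21.297018 / 179 = 0.11897775
φ = arcsin(0.11897775) = 6.833110°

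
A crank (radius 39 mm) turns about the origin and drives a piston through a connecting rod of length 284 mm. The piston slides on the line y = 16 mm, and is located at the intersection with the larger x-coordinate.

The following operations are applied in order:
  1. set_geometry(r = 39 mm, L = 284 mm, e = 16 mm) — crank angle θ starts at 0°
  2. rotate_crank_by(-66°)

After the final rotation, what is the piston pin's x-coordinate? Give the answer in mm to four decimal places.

set_geometry: r = 39 mm, L = 284 mm, e = 16 mm; θ ← 0°
rotate_crank_by(-66°): θ ← 0° -66° = -66°
crank pin P = (r cos θ, r sin θ) = (15.862729, -35.628273)
h = r sin θ − e = -35.628273 − 16 = -51.628273
x = r cos θ + √(L² − h²) = 15.862729 + √(80656.0 − 2665.4786) = 15.862729 + 279.267831 = 295.130560

295.1306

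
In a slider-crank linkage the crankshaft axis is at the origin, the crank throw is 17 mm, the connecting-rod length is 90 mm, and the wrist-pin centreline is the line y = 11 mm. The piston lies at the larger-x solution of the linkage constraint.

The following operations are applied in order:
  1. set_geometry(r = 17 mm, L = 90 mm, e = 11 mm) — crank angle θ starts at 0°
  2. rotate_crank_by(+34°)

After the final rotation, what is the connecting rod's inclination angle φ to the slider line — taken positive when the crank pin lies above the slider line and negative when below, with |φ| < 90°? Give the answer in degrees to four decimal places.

-0.9510

set_geometry: r = 17 mm, L = 90 mm, e = 11 mm; θ ← 0°
rotate_crank_by(+34°): θ ← 0° +34° = 34°
crank pin P = (r cos θ, r sin θ) = (14.093639, 9.506279)
h = r sin θ − e = 9.506279 − 11 = -1.493721
sin φ = h / L = -1.493721 / 90 = -0.01659690
φ = arcsin(-0.01659690) = -0.950976°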